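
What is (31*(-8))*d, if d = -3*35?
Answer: 26040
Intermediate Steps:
d = -105
(31*(-8))*d = (31*(-8))*(-105) = -248*(-105) = 26040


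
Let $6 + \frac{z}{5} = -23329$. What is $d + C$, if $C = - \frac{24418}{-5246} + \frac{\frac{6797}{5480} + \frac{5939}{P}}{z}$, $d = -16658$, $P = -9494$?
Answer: $- \frac{132579806340683249877}{7961151532399000} \approx -16653.0$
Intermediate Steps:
$z = -116675$ ($z = -30 + 5 \left(-23329\right) = -30 - 116645 = -116675$)
$C = \frac{37055886019292123}{7961151532399000}$ ($C = - \frac{24418}{-5246} + \frac{\frac{6797}{5480} + \frac{5939}{-9494}}{-116675} = \left(-24418\right) \left(- \frac{1}{5246}\right) + \left(6797 \cdot \frac{1}{5480} + 5939 \left(- \frac{1}{9494}\right)\right) \left(- \frac{1}{116675}\right) = \frac{12209}{2623} + \left(\frac{6797}{5480} - \frac{5939}{9494}\right) \left(- \frac{1}{116675}\right) = \frac{12209}{2623} + \frac{15992499}{26013560} \left(- \frac{1}{116675}\right) = \frac{12209}{2623} - \frac{15992499}{3035132113000} = \frac{37055886019292123}{7961151532399000} \approx 4.6546$)
$d + C = -16658 + \frac{37055886019292123}{7961151532399000} = - \frac{132579806340683249877}{7961151532399000}$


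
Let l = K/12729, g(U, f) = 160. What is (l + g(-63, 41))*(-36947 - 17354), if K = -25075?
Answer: -109229991065/12729 ≈ -8.5812e+6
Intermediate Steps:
l = -25075/12729 ≈ -1.9699
(l + g(-63, 41))*(-36947 - 17354) = (-25075/12729 + 160)*(-36947 - 17354) = (2011565/12729)*(-54301) = -109229991065/12729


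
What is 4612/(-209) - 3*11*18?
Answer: -128758/209 ≈ -616.07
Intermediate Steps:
4612/(-209) - 3*11*18 = 4612*(-1/209) - 33*18 = -4612/209 - 594 = -128758/209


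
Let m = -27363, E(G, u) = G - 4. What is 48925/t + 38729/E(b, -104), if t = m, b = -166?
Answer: -1068058877/4651710 ≈ -229.61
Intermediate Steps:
E(G, u) = -4 + G
t = -27363
48925/t + 38729/E(b, -104) = 48925/(-27363) + 38729/(-4 - 166) = 48925*(-1/27363) + 38729/(-170) = -48925/27363 + 38729*(-1/170) = -48925/27363 - 38729/170 = -1068058877/4651710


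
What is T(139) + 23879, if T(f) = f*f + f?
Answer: 43339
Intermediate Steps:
T(f) = f + f**2 (T(f) = f**2 + f = f + f**2)
T(139) + 23879 = 139*(1 + 139) + 23879 = 139*140 + 23879 = 19460 + 23879 = 43339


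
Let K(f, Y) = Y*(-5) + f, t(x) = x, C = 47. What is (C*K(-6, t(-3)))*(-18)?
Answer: -7614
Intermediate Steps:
K(f, Y) = f - 5*Y (K(f, Y) = -5*Y + f = f - 5*Y)
(C*K(-6, t(-3)))*(-18) = (47*(-6 - 5*(-3)))*(-18) = (47*(-6 + 15))*(-18) = (47*9)*(-18) = 423*(-18) = -7614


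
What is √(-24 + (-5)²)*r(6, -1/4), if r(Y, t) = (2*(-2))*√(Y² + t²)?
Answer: -√577 ≈ -24.021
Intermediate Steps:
r(Y, t) = -4*√(Y² + t²)
√(-24 + (-5)²)*r(6, -1/4) = √(-24 + (-5)²)*(-4*√(6² + (-1/4)²)) = √(-24 + 25)*(-4*√(36 + (-1*¼)²)) = √1*(-4*√(36 + (-¼)²)) = 1*(-4*√(36 + 1/16)) = 1*(-√577) = -√577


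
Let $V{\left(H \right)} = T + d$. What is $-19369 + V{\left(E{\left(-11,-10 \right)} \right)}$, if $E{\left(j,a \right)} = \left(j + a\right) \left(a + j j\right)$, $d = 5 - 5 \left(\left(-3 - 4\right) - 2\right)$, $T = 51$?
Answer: $-19268$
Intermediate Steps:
$d = 50$ ($d = 5 - 5 \left(-7 - 2\right) = 5 - -45 = 5 + 45 = 50$)
$E{\left(j,a \right)} = \left(a + j\right) \left(a + j^{2}\right)$
$V{\left(H \right)} = 101$ ($V{\left(H \right)} = 51 + 50 = 101$)
$-19369 + V{\left(E{\left(-11,-10 \right)} \right)} = -19369 + 101 = -19268$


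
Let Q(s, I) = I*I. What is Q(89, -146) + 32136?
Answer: 53452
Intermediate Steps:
Q(s, I) = I²
Q(89, -146) + 32136 = (-146)² + 32136 = 21316 + 32136 = 53452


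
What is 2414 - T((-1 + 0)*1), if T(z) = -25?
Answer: 2439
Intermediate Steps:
2414 - T((-1 + 0)*1) = 2414 - 1*(-25) = 2414 + 25 = 2439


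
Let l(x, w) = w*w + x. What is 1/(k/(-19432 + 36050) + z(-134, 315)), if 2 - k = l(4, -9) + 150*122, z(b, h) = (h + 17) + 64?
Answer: 16618/6562345 ≈ 0.0025323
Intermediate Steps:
z(b, h) = 81 + h (z(b, h) = (17 + h) + 64 = 81 + h)
l(x, w) = x + w**2 (l(x, w) = w**2 + x = x + w**2)
k = -18383 (k = 2 - ((4 + (-9)**2) + 150*122) = 2 - ((4 + 81) + 18300) = 2 - (85 + 18300) = 2 - 1*18385 = 2 - 18385 = -18383)
1/(k/(-19432 + 36050) + z(-134, 315)) = 1/(-18383/(-19432 + 36050) + (81 + 315)) = 1/(-18383/16618 + 396) = 1/(6562345/16618) = 16618/6562345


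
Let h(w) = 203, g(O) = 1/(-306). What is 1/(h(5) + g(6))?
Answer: 306/62117 ≈ 0.0049262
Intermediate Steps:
g(O) = -1/306
1/(h(5) + g(6)) = 1/(203 - 1/306) = 1/(62117/306) = 306/62117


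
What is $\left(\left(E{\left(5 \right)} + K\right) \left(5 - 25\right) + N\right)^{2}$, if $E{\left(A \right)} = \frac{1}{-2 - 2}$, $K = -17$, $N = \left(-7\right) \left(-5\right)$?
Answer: $144400$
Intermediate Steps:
$N = 35$
$E{\left(A \right)} = - \frac{1}{4}$ ($E{\left(A \right)} = \frac{1}{-4} = - \frac{1}{4}$)
$\left(\left(E{\left(5 \right)} + K\right) \left(5 - 25\right) + N\right)^{2} = \left(\left(- \frac{1}{4} - 17\right) \left(5 - 25\right) + 35\right)^{2} = \left(\left(- \frac{69}{4}\right) \left(-20\right) + 35\right)^{2} = \left(345 + 35\right)^{2} = 380^{2} = 144400$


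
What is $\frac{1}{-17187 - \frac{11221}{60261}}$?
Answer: $- \frac{60261}{1035717028} \approx -5.8183 \cdot 10^{-5}$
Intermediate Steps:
$\frac{1}{-17187 - \frac{11221}{60261}} = \frac{1}{- \frac{1035717028}{60261}} = - \frac{60261}{1035717028}$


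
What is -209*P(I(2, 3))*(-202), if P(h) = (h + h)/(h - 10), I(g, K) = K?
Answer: -253308/7 ≈ -36187.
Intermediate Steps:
P(h) = 2*h/(-10 + h) (P(h) = (2*h)/(-10 + h) = 2*h/(-10 + h))
-209*P(I(2, 3))*(-202) = -418*3/(-10 + 3)*(-202) = -418*3/(-7)*(-202) = -418*3*(-1)/7*(-202) = -209*(-6/7)*(-202) = (1254/7)*(-202) = -253308/7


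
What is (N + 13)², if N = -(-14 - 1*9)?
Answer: 1296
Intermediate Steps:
N = 23 (N = -(-14 - 9) = -1*(-23) = 23)
(N + 13)² = (23 + 13)² = 36² = 1296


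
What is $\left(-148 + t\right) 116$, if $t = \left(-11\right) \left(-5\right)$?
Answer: $-10788$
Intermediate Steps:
$t = 55$
$\left(-148 + t\right) 116 = \left(-148 + 55\right) 116 = \left(-93\right) 116 = -10788$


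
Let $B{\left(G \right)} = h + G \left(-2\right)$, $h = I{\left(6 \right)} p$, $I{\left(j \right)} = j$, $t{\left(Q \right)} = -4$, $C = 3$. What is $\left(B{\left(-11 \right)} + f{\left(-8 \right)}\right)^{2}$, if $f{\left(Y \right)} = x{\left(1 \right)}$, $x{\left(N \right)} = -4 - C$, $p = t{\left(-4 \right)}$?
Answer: $81$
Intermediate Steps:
$p = -4$
$h = -24$ ($h = 6 \left(-4\right) = -24$)
$x{\left(N \right)} = -7$ ($x{\left(N \right)} = -4 - 3 = -7$)
$B{\left(G \right)} = -24 - 2 G$ ($B{\left(G \right)} = -24 + G \left(-2\right) = -24 - 2 G$)
$f{\left(Y \right)} = -7$
$\left(B{\left(-11 \right)} + f{\left(-8 \right)}\right)^{2} = \left(\left(-24 - -22\right) - 7\right)^{2} = \left(\left(-24 + 22\right) - 7\right)^{2} = \left(-2 - 7\right)^{2} = \left(-9\right)^{2} = 81$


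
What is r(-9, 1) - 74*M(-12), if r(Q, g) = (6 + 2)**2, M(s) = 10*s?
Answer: 8944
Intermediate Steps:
r(Q, g) = 64 (r(Q, g) = 8**2 = 64)
r(-9, 1) - 74*M(-12) = 64 - 740*(-12) = 64 - 74*(-120) = 64 + 8880 = 8944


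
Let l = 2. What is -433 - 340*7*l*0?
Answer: -433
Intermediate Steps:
-433 - 340*7*l*0 = -433 - 340*7*2*0 = -433 - 4760*0 = -433 - 340*0 = -433 + 0 = -433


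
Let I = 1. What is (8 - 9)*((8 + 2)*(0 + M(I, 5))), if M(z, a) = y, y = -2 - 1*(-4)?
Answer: -20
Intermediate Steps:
y = 2 (y = -2 + 4 = 2)
M(z, a) = 2
(8 - 9)*((8 + 2)*(0 + M(I, 5))) = (8 - 9)*((8 + 2)*(0 + 2)) = -10*2 = -1*20 = -20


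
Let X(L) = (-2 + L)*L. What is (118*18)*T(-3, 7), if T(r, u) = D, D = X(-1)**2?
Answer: 19116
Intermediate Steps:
X(L) = L*(-2 + L)
D = 9 (D = (-(-2 - 1))**2 = (-1*(-3))**2 = 3**2 = 9)
T(r, u) = 9
(118*18)*T(-3, 7) = (118*18)*9 = 2124*9 = 19116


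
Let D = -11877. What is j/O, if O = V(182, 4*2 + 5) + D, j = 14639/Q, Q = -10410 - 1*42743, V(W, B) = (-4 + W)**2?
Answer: -14639/1052801471 ≈ -1.3905e-5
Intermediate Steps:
Q = -53153 (Q = -10410 - 42743 = -53153)
j = -14639/53153 (j = 14639/(-53153) = 14639*(-1/53153) = -14639/53153 ≈ -0.27541)
O = 19807 (O = (-4 + 182)**2 - 11877 = 178**2 - 11877 = 31684 - 11877 = 19807)
j/O = -14639/53153/19807 = -14639/53153*1/19807 = -14639/1052801471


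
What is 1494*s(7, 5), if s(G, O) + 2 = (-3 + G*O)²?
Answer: 1526868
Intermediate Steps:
s(G, O) = -2 + (-3 + G*O)²
1494*s(7, 5) = 1494*(-2 + (-3 + 7*5)²) = 1494*(-2 + (-3 + 35)²) = 1494*(-2 + 32²) = 1494*(-2 + 1024) = 1494*1022 = 1526868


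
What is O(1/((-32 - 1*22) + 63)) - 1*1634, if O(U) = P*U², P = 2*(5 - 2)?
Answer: -44116/27 ≈ -1633.9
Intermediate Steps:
P = 6 (P = 2*3 = 6)
O(U) = 6*U²
O(1/((-32 - 1*22) + 63)) - 1*1634 = 6*(1/((-32 - 1*22) + 63))² - 1*1634 = 6*(1/((-32 - 22) + 63))² - 1634 = 6*(1/(-54 + 63))² - 1634 = 6*(1/9)² - 1634 = 6*(⅑)² - 1634 = 6*(1/81) - 1634 = 2/27 - 1634 = -44116/27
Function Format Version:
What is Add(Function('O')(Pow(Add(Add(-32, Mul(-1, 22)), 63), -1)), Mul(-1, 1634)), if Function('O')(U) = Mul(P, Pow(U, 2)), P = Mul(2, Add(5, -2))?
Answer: Rational(-44116, 27) ≈ -1633.9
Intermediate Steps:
P = 6 (P = Mul(2, 3) = 6)
Function('O')(U) = Mul(6, Pow(U, 2))
Add(Function('O')(Pow(Add(Add(-32, Mul(-1, 22)), 63), -1)), Mul(-1, 1634)) = Add(Mul(6, Pow(Pow(Add(Add(-32, Mul(-1, 22)), 63), -1), 2)), Mul(-1, 1634)) = Add(Mul(6, Pow(Pow(Add(Add(-32, -22), 63), -1), 2)), -1634) = Add(Mul(6, Pow(Pow(Add(-54, 63), -1), 2)), -1634) = Add(Mul(6, Pow(Pow(9, -1), 2)), -1634) = Add(Mul(6, Pow(Rational(1, 9), 2)), -1634) = Add(Mul(6, Rational(1, 81)), -1634) = Add(Rational(2, 27), -1634) = Rational(-44116, 27)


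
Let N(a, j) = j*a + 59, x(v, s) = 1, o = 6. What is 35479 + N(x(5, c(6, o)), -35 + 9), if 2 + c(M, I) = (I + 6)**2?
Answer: 35512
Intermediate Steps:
c(M, I) = -2 + (6 + I)**2 (c(M, I) = -2 + (I + 6)**2 = -2 + (6 + I)**2)
N(a, j) = 59 + a*j (N(a, j) = a*j + 59 = 59 + a*j)
35479 + N(x(5, c(6, o)), -35 + 9) = 35479 + (59 + 1*(-35 + 9)) = 35479 + (59 + 1*(-26)) = 35479 + (59 - 26) = 35479 + 33 = 35512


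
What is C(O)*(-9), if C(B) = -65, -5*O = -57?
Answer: 585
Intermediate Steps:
O = 57/5 (O = -⅕*(-57) = 57/5 ≈ 11.400)
C(O)*(-9) = -65*(-9) = 585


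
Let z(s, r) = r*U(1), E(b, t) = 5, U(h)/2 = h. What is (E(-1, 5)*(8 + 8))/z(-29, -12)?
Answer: -10/3 ≈ -3.3333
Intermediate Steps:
U(h) = 2*h
z(s, r) = 2*r (z(s, r) = r*(2*1) = r*2 = 2*r)
(E(-1, 5)*(8 + 8))/z(-29, -12) = (5*(8 + 8))/((2*(-12))) = (5*16)/(-24) = 80*(-1/24) = -10/3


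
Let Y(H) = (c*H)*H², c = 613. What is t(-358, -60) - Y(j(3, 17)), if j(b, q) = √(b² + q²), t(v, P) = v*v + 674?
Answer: 128838 - 182674*√298 ≈ -3.0246e+6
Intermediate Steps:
t(v, P) = 674 + v² (t(v, P) = v² + 674 = 674 + v²)
Y(H) = 613*H³ (Y(H) = (613*H)*H² = 613*H³)
t(-358, -60) - Y(j(3, 17)) = (674 + (-358)²) - 613*(√(3² + 17²))³ = (674 + 128164) - 613*(√(9 + 289))³ = 128838 - 613*(√298)³ = 128838 - 613*298*√298 = 128838 - 182674*√298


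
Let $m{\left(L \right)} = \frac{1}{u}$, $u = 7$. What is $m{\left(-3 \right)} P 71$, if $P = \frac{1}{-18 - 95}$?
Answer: $- \frac{71}{791} \approx -0.08976$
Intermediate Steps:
$m{\left(L \right)} = \frac{1}{7}$
$P = - \frac{1}{113}$ ($P = \frac{1}{-113} = - \frac{1}{113} \approx -0.0088496$)
$m{\left(-3 \right)} P 71 = \frac{1}{7} \left(- \frac{1}{113}\right) 71 = \left(- \frac{1}{791}\right) 71 = - \frac{71}{791}$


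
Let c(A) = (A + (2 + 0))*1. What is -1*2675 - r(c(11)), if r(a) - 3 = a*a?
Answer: -2847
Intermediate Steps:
c(A) = 2 + A (c(A) = (A + 2)*1 = (2 + A)*1 = 2 + A)
r(a) = 3 + a² (r(a) = 3 + a*a = 3 + a²)
-1*2675 - r(c(11)) = -1*2675 - (3 + (2 + 11)²) = -2675 - (3 + 13²) = -2675 - (3 + 169) = -2675 - 1*172 = -2675 - 172 = -2847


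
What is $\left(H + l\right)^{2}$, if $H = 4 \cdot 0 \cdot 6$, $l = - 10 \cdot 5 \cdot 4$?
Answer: $40000$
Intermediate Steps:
$l = -200$ ($l = \left(-10\right) 20 = -200$)
$H = 0$ ($H = 0 \cdot 6 = 0$)
$\left(H + l\right)^{2} = \left(0 - 200\right)^{2} = \left(-200\right)^{2} = 40000$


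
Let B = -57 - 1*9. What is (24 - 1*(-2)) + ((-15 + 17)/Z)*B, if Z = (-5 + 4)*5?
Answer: 262/5 ≈ 52.400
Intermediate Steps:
Z = -5 (Z = -1*5 = -5)
B = -66 (B = -57 - 9 = -66)
(24 - 1*(-2)) + ((-15 + 17)/Z)*B = (24 - 1*(-2)) + ((-15 + 17)/(-5))*(-66) = (24 + 2) + (2*(-⅕))*(-66) = 26 - ⅖*(-66) = 26 + 132/5 = 262/5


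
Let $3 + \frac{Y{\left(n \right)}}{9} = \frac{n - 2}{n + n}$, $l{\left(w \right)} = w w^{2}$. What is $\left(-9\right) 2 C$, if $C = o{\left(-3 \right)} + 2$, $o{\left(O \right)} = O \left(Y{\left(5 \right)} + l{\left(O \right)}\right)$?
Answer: $- \frac{14031}{5} \approx -2806.2$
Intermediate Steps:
$l{\left(w \right)} = w^{3}$
$Y{\left(n \right)} = -27 + \frac{9 \left(-2 + n\right)}{2 n}$ ($Y{\left(n \right)} = -27 + 9 \frac{n - 2}{n + n} = -27 + 9 \frac{-2 + n}{2 n} = -27 + \frac{9 \left(-2 + n\right)}{2 n}$)
$o{\left(O \right)} = O \left(- \frac{243}{10} + O^{3}\right)$ ($o{\left(O \right)} = O \left(\left(- \frac{45}{2} - \frac{9}{5}\right) + O^{3}\right) = O \left(- \frac{243}{10} + O^{3}\right)$)
$C = \frac{1559}{10}$ ($C = - 3 \left(- \frac{243}{10} + \left(-3\right)^{3}\right) + 2 = - 3 \left(- \frac{243}{10} - 27\right) + 2 = \left(-3\right) \left(- \frac{513}{10}\right) + 2 = \frac{1539}{10} + 2 = \frac{1559}{10} \approx 155.9$)
$\left(-9\right) 2 C = \left(-9\right) 2 \cdot \frac{1559}{10} = \left(-18\right) \frac{1559}{10} = - \frac{14031}{5}$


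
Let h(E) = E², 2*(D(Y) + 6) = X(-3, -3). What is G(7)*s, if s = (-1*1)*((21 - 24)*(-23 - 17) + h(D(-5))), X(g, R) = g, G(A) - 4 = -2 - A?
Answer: 3525/4 ≈ 881.25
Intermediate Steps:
G(A) = 2 - A (G(A) = 4 + (-2 - A) = 2 - A)
D(Y) = -15/2 (D(Y) = -6 + (½)*(-3) = -6 - 3/2 = -15/2)
s = -705/4 (s = (-1*1)*((21 - 24)*(-23 - 17) + (-15/2)²) = -(-3*(-40) + 225/4) = -(120 + 225/4) = -1*705/4 = -705/4 ≈ -176.25)
G(7)*s = (2 - 1*7)*(-705/4) = (2 - 7)*(-705/4) = -5*(-705/4) = 3525/4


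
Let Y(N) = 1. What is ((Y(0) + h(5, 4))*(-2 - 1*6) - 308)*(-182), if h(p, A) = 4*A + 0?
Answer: 80808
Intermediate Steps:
h(p, A) = 4*A
((Y(0) + h(5, 4))*(-2 - 1*6) - 308)*(-182) = ((1 + 4*4)*(-2 - 1*6) - 308)*(-182) = ((1 + 16)*(-2 - 6) - 308)*(-182) = (17*(-8) - 308)*(-182) = (-136 - 308)*(-182) = -444*(-182) = 80808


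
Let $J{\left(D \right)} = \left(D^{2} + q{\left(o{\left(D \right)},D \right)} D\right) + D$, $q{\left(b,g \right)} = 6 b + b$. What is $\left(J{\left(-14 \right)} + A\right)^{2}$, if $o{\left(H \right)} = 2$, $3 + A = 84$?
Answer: $4489$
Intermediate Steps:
$A = 81$ ($A = -3 + 84 = 81$)
$q{\left(b,g \right)} = 7 b$
$J{\left(D \right)} = D^{2} + 15 D$ ($J{\left(D \right)} = \left(D^{2} + 7 \cdot 2 D\right) + D = \left(D^{2} + 14 D\right) + D = D^{2} + 15 D$)
$\left(J{\left(-14 \right)} + A\right)^{2} = \left(- 14 \left(15 - 14\right) + 81\right)^{2} = \left(\left(-14\right) 1 + 81\right)^{2} = \left(-14 + 81\right)^{2} = 67^{2} = 4489$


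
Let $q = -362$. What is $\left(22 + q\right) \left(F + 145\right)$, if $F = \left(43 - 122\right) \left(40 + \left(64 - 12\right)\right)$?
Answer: $2421820$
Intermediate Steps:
$F = -7268$ ($F = - 79 \left(40 + \left(64 - 12\right)\right) = - 79 \left(40 + 52\right) = \left(-79\right) 92 = -7268$)
$\left(22 + q\right) \left(F + 145\right) = \left(22 - 362\right) \left(-7268 + 145\right) = \left(-340\right) \left(-7123\right) = 2421820$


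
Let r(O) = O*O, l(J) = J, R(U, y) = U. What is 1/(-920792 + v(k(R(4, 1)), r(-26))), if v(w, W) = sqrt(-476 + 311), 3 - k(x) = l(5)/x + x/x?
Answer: -920792/847857907429 - I*sqrt(165)/847857907429 ≈ -1.086e-6 - 1.515e-11*I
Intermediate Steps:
k(x) = 2 - 5/x (k(x) = 3 - (5/x + x/x) = 3 - (5/x + 1) = 3 - (1 + 5/x) = 3 + (-1 - 5/x) = 2 - 5/x)
r(O) = O**2
v(w, W) = I*sqrt(165) (v(w, W) = sqrt(-165) = I*sqrt(165))
1/(-920792 + v(k(R(4, 1)), r(-26))) = 1/(-920792 + I*sqrt(165))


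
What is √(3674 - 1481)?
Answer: √2193 ≈ 46.829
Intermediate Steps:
√(3674 - 1481) = √2193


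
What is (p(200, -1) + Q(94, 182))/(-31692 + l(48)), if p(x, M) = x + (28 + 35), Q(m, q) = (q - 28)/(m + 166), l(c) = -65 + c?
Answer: -34267/4122170 ≈ -0.0083129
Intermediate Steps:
Q(m, q) = (-28 + q)/(166 + m)
p(x, M) = 63 + x (p(x, M) = x + 63 = 63 + x)
(p(200, -1) + Q(94, 182))/(-31692 + l(48)) = ((63 + 200) + (-28 + 182)/(166 + 94))/(-31692 + (-65 + 48)) = (263 + 154/260)/(-31692 - 17) = (263 + (1/260)*154)/(-31709) = (263 + 77/130)*(-1/31709) = (34267/130)*(-1/31709) = -34267/4122170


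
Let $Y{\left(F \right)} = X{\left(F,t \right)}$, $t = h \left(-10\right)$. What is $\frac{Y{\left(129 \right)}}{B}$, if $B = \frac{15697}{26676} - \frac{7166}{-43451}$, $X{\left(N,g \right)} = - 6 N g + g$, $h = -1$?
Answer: $- \frac{8959834311480}{873210563} \approx -10261.0$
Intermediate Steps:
$t = 10$ ($t = \left(-1\right) \left(-10\right) = 10$)
$X{\left(N,g \right)} = g - 6 N g$ ($X{\left(N,g \right)} = - 6 N g + g = g - 6 N g$)
$Y{\left(F \right)} = 10 - 60 F$ ($Y{\left(F \right)} = 10 \left(1 - 6 F\right) = 10 - 60 F$)
$B = \frac{873210563}{1159098876}$ ($B = 15697 \cdot \frac{1}{26676} - - \frac{7166}{43451} = \frac{15697}{26676} + \frac{7166}{43451} = \frac{873210563}{1159098876} \approx 0.75335$)
$\frac{Y{\left(129 \right)}}{B} = \frac{10 - 7740}{\frac{873210563}{1159098876}} = \left(10 - 7740\right) \frac{1159098876}{873210563} = \left(-7730\right) \frac{1159098876}{873210563} = - \frac{8959834311480}{873210563}$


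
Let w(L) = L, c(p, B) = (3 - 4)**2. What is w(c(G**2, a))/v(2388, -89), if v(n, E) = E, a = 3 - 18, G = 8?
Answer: -1/89 ≈ -0.011236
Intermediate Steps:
a = -15
c(p, B) = 1 (c(p, B) = (-1)**2 = 1)
w(c(G**2, a))/v(2388, -89) = 1/(-89) = 1*(-1/89) = -1/89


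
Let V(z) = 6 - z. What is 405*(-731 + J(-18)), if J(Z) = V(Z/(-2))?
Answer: -297270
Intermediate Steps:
J(Z) = 6 + Z/2 (J(Z) = 6 - Z/(-2) = 6 - Z*(-1)/2 = 6 - (-1)*Z/2 = 6 + Z/2)
405*(-731 + J(-18)) = 405*(-731 + (6 + (½)*(-18))) = 405*(-731 + (6 - 9)) = 405*(-731 - 3) = 405*(-734) = -297270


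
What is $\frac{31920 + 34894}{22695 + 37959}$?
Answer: $\frac{3037}{2757} \approx 1.1016$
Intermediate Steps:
$\frac{31920 + 34894}{22695 + 37959} = \frac{66814}{60654} = 66814 \cdot \frac{1}{60654} = \frac{3037}{2757}$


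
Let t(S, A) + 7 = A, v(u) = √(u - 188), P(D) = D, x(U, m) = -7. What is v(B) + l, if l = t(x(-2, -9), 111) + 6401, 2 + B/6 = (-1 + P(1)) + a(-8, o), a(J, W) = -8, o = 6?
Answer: 6505 + 2*I*√62 ≈ 6505.0 + 15.748*I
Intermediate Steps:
B = -60 (B = -12 + 6*((-1 + 1) - 8) = -12 + 6*(0 - 8) = -12 + 6*(-8) = -12 - 48 = -60)
v(u) = √(-188 + u)
t(S, A) = -7 + A
l = 6505 (l = (-7 + 111) + 6401 = 104 + 6401 = 6505)
v(B) + l = √(-188 - 60) + 6505 = √(-248) + 6505 = 2*I*√62 + 6505 = 6505 + 2*I*√62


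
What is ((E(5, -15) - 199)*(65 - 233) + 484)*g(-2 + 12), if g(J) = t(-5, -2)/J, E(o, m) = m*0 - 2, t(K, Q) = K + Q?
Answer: -119882/5 ≈ -23976.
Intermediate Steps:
E(o, m) = -2 (E(o, m) = 0 - 2 = -2)
g(J) = -7/J (g(J) = (-5 - 2)/J = -7/J)
((E(5, -15) - 199)*(65 - 233) + 484)*g(-2 + 12) = ((-2 - 199)*(65 - 233) + 484)*(-7/(-2 + 12)) = (-201*(-168) + 484)*(-7/10) = (33768 + 484)*(-7*⅒) = 34252*(-7/10) = -119882/5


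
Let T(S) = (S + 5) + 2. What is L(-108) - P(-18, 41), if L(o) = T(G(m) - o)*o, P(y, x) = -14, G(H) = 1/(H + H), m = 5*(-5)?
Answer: -310096/25 ≈ -12404.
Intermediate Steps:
m = -25
G(H) = 1/(2*H)
T(S) = 7 + S (T(S) = (5 + S) + 2 = 7 + S)
L(o) = o*(349/50 - o) (L(o) = (7 + ((1/2)/(-25) - o))*o = (7 + ((1/2)*(-1/25) - o))*o = (7 + (-1/50 - o))*o = (349/50 - o)*o = o*(349/50 - o))
L(-108) - P(-18, 41) = (1/50)*(-108)*(349 - 50*(-108)) - 1*(-14) = (1/50)*(-108)*(349 + 5400) + 14 = (1/50)*(-108)*5749 + 14 = -310446/25 + 14 = -310096/25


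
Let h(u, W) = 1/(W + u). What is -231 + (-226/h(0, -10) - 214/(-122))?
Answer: 123876/61 ≈ 2030.8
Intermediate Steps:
-231 + (-226/h(0, -10) - 214/(-122)) = -231 + (-226/(1/(-10 + 0)) - 214/(-122)) = -231 + (-226/(1/(-10)) - 214*(-1/122)) = -231 + (-226/(-⅒) + 107/61) = -231 + (-226*(-10) + 107/61) = -231 + (2260 + 107/61) = -231 + 137967/61 = 123876/61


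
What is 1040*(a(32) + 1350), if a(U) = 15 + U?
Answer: 1452880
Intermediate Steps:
1040*(a(32) + 1350) = 1040*((15 + 32) + 1350) = 1040*(47 + 1350) = 1040*1397 = 1452880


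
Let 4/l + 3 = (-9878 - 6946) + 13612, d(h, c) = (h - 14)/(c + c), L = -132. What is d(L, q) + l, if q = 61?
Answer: -234939/196115 ≈ -1.1980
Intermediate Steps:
d(h, c) = (-14 + h)/(2*c) (d(h, c) = (-14 + h)/((2*c)) = (-14 + h)*(1/(2*c)) = (-14 + h)/(2*c))
l = -4/3215 (l = 4/(-3 + ((-9878 - 6946) + 13612)) = 4/(-3 + (-16824 + 13612)) = 4/(-3 - 3212) = 4/(-3215) = 4*(-1/3215) = -4/3215 ≈ -0.0012442)
d(L, q) + l = (½)*(-14 - 132)/61 - 4/3215 = (½)*(1/61)*(-146) - 4/3215 = -73/61 - 4/3215 = -234939/196115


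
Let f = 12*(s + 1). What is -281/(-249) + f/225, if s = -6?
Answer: 1073/1245 ≈ 0.86185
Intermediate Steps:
f = -60 (f = 12*(-6 + 1) = 12*(-5) = -60)
-281/(-249) + f/225 = -281/(-249) - 60/225 = -281*(-1/249) - 60*1/225 = 281/249 - 4/15 = 1073/1245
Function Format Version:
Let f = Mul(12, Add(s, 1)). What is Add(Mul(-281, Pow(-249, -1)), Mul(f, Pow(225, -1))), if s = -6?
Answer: Rational(1073, 1245) ≈ 0.86185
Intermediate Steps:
f = -60 (f = Mul(12, Add(-6, 1)) = Mul(12, -5) = -60)
Add(Mul(-281, Pow(-249, -1)), Mul(f, Pow(225, -1))) = Add(Mul(-281, Pow(-249, -1)), Mul(-60, Pow(225, -1))) = Add(Mul(-281, Rational(-1, 249)), Mul(-60, Rational(1, 225))) = Add(Rational(281, 249), Rational(-4, 15)) = Rational(1073, 1245)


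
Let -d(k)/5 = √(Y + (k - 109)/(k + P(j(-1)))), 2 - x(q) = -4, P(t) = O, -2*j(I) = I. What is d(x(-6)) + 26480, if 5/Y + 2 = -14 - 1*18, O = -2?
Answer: 26480 - 5*I*√29937/34 ≈ 26480.0 - 25.445*I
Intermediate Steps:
j(I) = -I/2
P(t) = -2
Y = -5/34 (Y = 5/(-2 + (-14 - 1*18)) = 5/(-2 + (-14 - 18)) = 5/(-2 - 32) = 5/(-34) = 5*(-1/34) = -5/34 ≈ -0.14706)
x(q) = 6 (x(q) = 2 - 1*(-4) = 2 + 4 = 6)
d(k) = -5*√(-5/34 + (-109 + k)/(-2 + k)) (d(k) = -5*√(-5/34 + (k - 109)/(k - 2)) = -5*√(-5/34 + (-109 + k)/(-2 + k)))
d(x(-6)) + 26480 = -5*√34*√((-3696 + 29*6)/(-2 + 6))/34 + 26480 = -5*√34*√((-3696 + 174)/4)/34 + 26480 = -5*√34*√((¼)*(-3522))/34 + 26480 = -5*√34*√(-1761/2)/34 + 26480 = -5*√34*I*√3522/2/34 + 26480 = -5*I*√29937/34 + 26480 = 26480 - 5*I*√29937/34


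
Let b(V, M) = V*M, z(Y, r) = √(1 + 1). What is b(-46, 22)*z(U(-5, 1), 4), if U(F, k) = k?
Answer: -1012*√2 ≈ -1431.2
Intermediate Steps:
z(Y, r) = √2
b(V, M) = M*V
b(-46, 22)*z(U(-5, 1), 4) = (22*(-46))*√2 = -1012*√2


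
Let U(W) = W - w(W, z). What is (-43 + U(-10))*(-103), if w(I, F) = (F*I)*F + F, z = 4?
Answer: -10609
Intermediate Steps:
w(I, F) = F + I*F**2 (w(I, F) = I*F**2 + F = F + I*F**2)
U(W) = -4 - 15*W (U(W) = W - 4*(1 + 4*W) = W - (4 + 16*W) = W + (-4 - 16*W) = -4 - 15*W)
(-43 + U(-10))*(-103) = (-43 + (-4 - 15*(-10)))*(-103) = (-43 + (-4 + 150))*(-103) = (-43 + 146)*(-103) = 103*(-103) = -10609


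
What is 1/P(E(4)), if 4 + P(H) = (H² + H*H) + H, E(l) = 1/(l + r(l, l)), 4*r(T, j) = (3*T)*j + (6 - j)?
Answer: -1089/4282 ≈ -0.25432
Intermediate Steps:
r(T, j) = 3/2 - j/4 + 3*T*j/4 (r(T, j) = ((3*T)*j + (6 - j))/4 = (3*T*j + (6 - j))/4 = (6 - j + 3*T*j)/4 = 3/2 - j/4 + 3*T*j/4)
E(l) = 1/(3/2 + 3*l/4 + 3*l²/4) (E(l) = 1/(l + (3/2 - l/4 + 3*l*l/4)) = 1/(l + (3/2 - l/4 + 3*l²/4)) = 1/(3/2 + 3*l/4 + 3*l²/4))
P(H) = -4 + H + 2*H² (P(H) = -4 + ((H² + H*H) + H) = -4 + ((H² + H²) + H) = -4 + (2*H² + H) = -4 + (H + 2*H²) = -4 + H + 2*H²)
1/P(E(4)) = 1/(-4 + 4/(3*(2 + 4 + 4²)) + 2*(4/(3*(2 + 4 + 4²)))²) = 1/(-4 + 4/(3*(2 + 4 + 16)) + 2*(4/(3*(2 + 4 + 16)))²) = 1/(-4 + (4/3)/22 + 2*((4/3)/22)²) = 1/(-4 + (4/3)*(1/22) + 2*((4/3)*(1/22))²) = 1/(-4 + 2/33 + 2*(2/33)²) = 1/(-4 + 2/33 + 2*(4/1089)) = 1/(-4 + 2/33 + 8/1089) = 1/(-4282/1089) = -1089/4282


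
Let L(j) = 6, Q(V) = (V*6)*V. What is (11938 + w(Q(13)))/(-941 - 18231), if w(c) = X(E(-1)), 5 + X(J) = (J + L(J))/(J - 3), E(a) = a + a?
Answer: -59661/95860 ≈ -0.62238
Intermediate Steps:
Q(V) = 6*V² (Q(V) = (6*V)*V = 6*V²)
E(a) = 2*a
X(J) = -5 + (6 + J)/(-3 + J) (X(J) = -5 + (J + 6)/(J - 3) = -5 + (6 + J)/(-3 + J))
w(c) = -29/5 (w(c) = (21 - 8*(-1))/(-3 + 2*(-1)) = (21 - 4*(-2))/(-3 - 2) = (21 + 8)/(-5) = -⅕*29 = -29/5)
(11938 + w(Q(13)))/(-941 - 18231) = (11938 - 29/5)/(-941 - 18231) = (59661/5)/(-19172) = (59661/5)*(-1/19172) = -59661/95860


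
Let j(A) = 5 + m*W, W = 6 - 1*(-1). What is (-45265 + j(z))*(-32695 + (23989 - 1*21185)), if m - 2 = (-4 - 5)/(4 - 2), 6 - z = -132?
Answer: 2706779505/2 ≈ 1.3534e+9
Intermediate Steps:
z = 138 (z = 6 - 1*(-132) = 6 + 132 = 138)
W = 7 (W = 6 + 1 = 7)
m = -5/2 (m = 2 + (-4 - 5)/(4 - 2) = 2 - 9/2 = -5/2 ≈ -2.5000)
j(A) = -25/2 (j(A) = 5 - 5/2*7 = 5 - 35/2 = -25/2)
(-45265 + j(z))*(-32695 + (23989 - 1*21185)) = (-45265 - 25/2)*(-32695 + (23989 - 1*21185)) = -90555*(-32695 + (23989 - 21185))/2 = -90555*(-32695 + 2804)/2 = -90555/2*(-29891) = 2706779505/2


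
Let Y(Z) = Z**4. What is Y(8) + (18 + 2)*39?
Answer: 4876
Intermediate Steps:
Y(8) + (18 + 2)*39 = 8**4 + (18 + 2)*39 = 4096 + 20*39 = 4096 + 780 = 4876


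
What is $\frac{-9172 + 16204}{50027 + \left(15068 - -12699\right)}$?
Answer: $\frac{3516}{38897} \approx 0.090393$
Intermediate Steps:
$\frac{-9172 + 16204}{50027 + \left(15068 - -12699\right)} = \frac{7032}{50027 + \left(15068 + 12699\right)} = \frac{7032}{50027 + 27767} = \frac{7032}{77794} = 7032 \cdot \frac{1}{77794} = \frac{3516}{38897}$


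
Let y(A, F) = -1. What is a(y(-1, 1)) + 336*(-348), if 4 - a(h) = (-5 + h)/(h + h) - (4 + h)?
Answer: -116924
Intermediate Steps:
a(h) = 8 + h - (-5 + h)/(2*h) (a(h) = 4 - ((-5 + h)/(h + h) - (4 + h)) = 4 - ((-5 + h)/((2*h)) + (-4 - h)) = 4 - ((-5 + h)*(1/(2*h)) + (-4 - h)) = 4 - ((-5 + h)/(2*h) + (-4 - h)) = 4 - (-4 - h + (-5 + h)/(2*h)) = 4 + (4 + h - (-5 + h)/(2*h)) = 8 + h - (-5 + h)/(2*h))
a(y(-1, 1)) + 336*(-348) = (15/2 - 1 + (5/2)/(-1)) + 336*(-348) = (15/2 - 1 + (5/2)*(-1)) - 116928 = (15/2 - 1 - 5/2) - 116928 = 4 - 116928 = -116924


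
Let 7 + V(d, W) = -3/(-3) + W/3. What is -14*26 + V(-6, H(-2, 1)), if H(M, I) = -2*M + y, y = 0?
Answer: -1106/3 ≈ -368.67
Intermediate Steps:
H(M, I) = -2*M (H(M, I) = -2*M + 0 = -2*M)
V(d, W) = -6 + W/3 (V(d, W) = -7 + (-3/(-3) + W/3) = -7 + (-3*(-1/3) + W*(1/3)) = -7 + (1 + W/3) = -6 + W/3)
-14*26 + V(-6, H(-2, 1)) = -14*26 + (-6 + (-2*(-2))/3) = -364 + (-6 + (1/3)*4) = -364 + (-6 + 4/3) = -364 - 14/3 = -1106/3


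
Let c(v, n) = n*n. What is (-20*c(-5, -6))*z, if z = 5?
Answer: -3600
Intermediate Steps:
c(v, n) = n**2
(-20*c(-5, -6))*z = -20*(-6)**2*5 = -20*36*5 = -720*5 = -3600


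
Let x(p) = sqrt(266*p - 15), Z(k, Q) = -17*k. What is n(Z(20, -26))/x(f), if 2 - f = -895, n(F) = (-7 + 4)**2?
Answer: 3*sqrt(238587)/79529 ≈ 0.018425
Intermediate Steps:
n(F) = 9 (n(F) = (-3)**2 = 9)
f = 897 (f = 2 - 1*(-895) = 2 + 895 = 897)
x(p) = sqrt(-15 + 266*p)
n(Z(20, -26))/x(f) = 9/(sqrt(-15 + 266*897)) = 9/(sqrt(-15 + 238602)) = 9/(sqrt(238587)) = 9*(sqrt(238587)/238587) = 3*sqrt(238587)/79529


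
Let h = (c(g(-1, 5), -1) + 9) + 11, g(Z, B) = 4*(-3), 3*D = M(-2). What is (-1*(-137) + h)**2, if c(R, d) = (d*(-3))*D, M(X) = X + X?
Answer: 23409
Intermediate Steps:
M(X) = 2*X
D = -4/3 (D = (2*(-2))/3 = (1/3)*(-4) = -4/3 ≈ -1.3333)
g(Z, B) = -12
c(R, d) = 4*d (c(R, d) = (d*(-3))*(-4/3) = -3*d*(-4/3) = 4*d)
h = 16 (h = (4*(-1) + 9) + 11 = (-4 + 9) + 11 = 5 + 11 = 16)
(-1*(-137) + h)**2 = (-1*(-137) + 16)**2 = (137 + 16)**2 = 153**2 = 23409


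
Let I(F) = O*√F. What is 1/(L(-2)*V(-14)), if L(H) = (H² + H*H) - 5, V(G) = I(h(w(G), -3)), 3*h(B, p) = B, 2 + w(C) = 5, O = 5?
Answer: 1/15 ≈ 0.066667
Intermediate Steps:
w(C) = 3 (w(C) = -2 + 5 = 3)
h(B, p) = B/3
I(F) = 5*√F
V(G) = 5 (V(G) = 5*√((⅓)*3) = 5*√1 = 5*1 = 5)
L(H) = -5 + 2*H² (L(H) = (H² + H²) - 5 = 2*H² - 5 = -5 + 2*H²)
1/(L(-2)*V(-14)) = 1/((-5 + 2*(-2)²)*5) = 1/((-5 + 2*4)*5) = 1/((-5 + 8)*5) = 1/(3*5) = 1/15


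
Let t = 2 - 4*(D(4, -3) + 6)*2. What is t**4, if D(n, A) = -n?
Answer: 38416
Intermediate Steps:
t = -14 (t = 2 - 4*(-1*4 + 6)*2 = 2 - 4*(-4 + 6)*2 = 2 - 4*2*2 = 2 - 8*2 = 2 - 16 = -14)
t**4 = (-14)**4 = 38416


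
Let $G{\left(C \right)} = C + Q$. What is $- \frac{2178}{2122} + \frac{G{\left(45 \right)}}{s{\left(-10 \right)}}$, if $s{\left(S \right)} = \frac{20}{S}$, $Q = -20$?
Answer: $- \frac{28703}{2122} \approx -13.526$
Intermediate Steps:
$G{\left(C \right)} = -20 + C$ ($G{\left(C \right)} = C - 20 = -20 + C$)
$- \frac{2178}{2122} + \frac{G{\left(45 \right)}}{s{\left(-10 \right)}} = - \frac{2178}{2122} + \frac{-20 + 45}{20 \frac{1}{-10}} = \left(-2178\right) \frac{1}{2122} + \frac{25}{20 \left(- \frac{1}{10}\right)} = - \frac{1089}{1061} + \frac{25}{-2} = - \frac{1089}{1061} + 25 \left(- \frac{1}{2}\right) = - \frac{1089}{1061} - \frac{25}{2} = - \frac{28703}{2122}$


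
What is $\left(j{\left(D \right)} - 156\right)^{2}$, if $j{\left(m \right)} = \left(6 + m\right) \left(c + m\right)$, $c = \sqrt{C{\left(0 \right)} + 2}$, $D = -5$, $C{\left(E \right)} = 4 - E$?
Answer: $\left(161 - \sqrt{6}\right)^{2} \approx 25138.0$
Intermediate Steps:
$c = \sqrt{6}$ ($c = \sqrt{\left(4 - 0\right) + 2} = \sqrt{\left(4 + 0\right) + 2} = \sqrt{4 + 2} = \sqrt{6} \approx 2.4495$)
$j{\left(m \right)} = \left(6 + m\right) \left(m + \sqrt{6}\right)$ ($j{\left(m \right)} = \left(6 + m\right) \left(\sqrt{6} + m\right) = \left(6 + m\right) \left(m + \sqrt{6}\right)$)
$\left(j{\left(D \right)} - 156\right)^{2} = \left(\left(\left(-5\right)^{2} + 6 \left(-5\right) + 6 \sqrt{6} - 5 \sqrt{6}\right) - 156\right)^{2} = \left(\left(25 - 30 + 6 \sqrt{6} - 5 \sqrt{6}\right) - 156\right)^{2} = \left(\left(-5 + \sqrt{6}\right) - 156\right)^{2} = \left(-161 + \sqrt{6}\right)^{2}$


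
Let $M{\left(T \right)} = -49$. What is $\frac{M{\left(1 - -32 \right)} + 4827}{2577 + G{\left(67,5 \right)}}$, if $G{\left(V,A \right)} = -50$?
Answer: $\frac{4778}{2527} \approx 1.8908$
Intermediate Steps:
$\frac{M{\left(1 - -32 \right)} + 4827}{2577 + G{\left(67,5 \right)}} = \frac{-49 + 4827}{2577 - 50} = \frac{4778}{2527}$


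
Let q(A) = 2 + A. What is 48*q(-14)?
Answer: -576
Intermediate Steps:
48*q(-14) = 48*(2 - 14) = 48*(-12) = -576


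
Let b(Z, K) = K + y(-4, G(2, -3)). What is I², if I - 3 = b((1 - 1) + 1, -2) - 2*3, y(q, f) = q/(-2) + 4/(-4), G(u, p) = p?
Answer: 16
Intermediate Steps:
y(q, f) = -1 - q/2 (y(q, f) = q*(-½) + 4*(-¼) = -q/2 - 1 = -1 - q/2)
b(Z, K) = 1 + K (b(Z, K) = K + (-1 - ½*(-4)) = K + (-1 + 2) = K + 1 = 1 + K)
I = -4 (I = 3 + ((1 - 2) - 2*3) = 3 + (-1 - 1*6) = 3 + (-1 - 6) = 3 - 7 = -4)
I² = (-4)² = 16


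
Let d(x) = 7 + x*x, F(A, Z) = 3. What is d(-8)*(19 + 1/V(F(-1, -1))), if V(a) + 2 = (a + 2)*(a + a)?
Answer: 37843/28 ≈ 1351.5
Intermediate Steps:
d(x) = 7 + x²
V(a) = -2 + 2*a*(2 + a) (V(a) = -2 + (a + 2)*(a + a) = -2 + (2 + a)*(2*a) = -2 + 2*a*(2 + a))
d(-8)*(19 + 1/V(F(-1, -1))) = (7 + (-8)²)*(19 + 1/(-2 + 2*3² + 4*3)) = (7 + 64)*(19 + 1/(-2 + 2*9 + 12)) = 71*(19 + 1/(-2 + 18 + 12)) = 71*(19 + 1/28) = 71*(533/28) = 37843/28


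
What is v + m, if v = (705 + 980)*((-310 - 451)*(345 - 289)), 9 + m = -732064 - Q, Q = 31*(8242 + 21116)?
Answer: -73450131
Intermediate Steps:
Q = 910098 (Q = 31*29358 = 910098)
m = -1642171 (m = -9 + (-732064 - 1*910098) = -9 + (-732064 - 910098) = -9 - 1642162 = -1642171)
v = -71807960 (v = 1685*(-761*56) = 1685*(-42616) = -71807960)
v + m = -71807960 - 1642171 = -73450131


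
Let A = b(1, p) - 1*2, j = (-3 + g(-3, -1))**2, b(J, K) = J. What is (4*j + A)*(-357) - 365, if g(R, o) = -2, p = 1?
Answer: -35708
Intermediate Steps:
j = 25 (j = (-3 - 2)**2 = (-5)**2 = 25)
A = -1 (A = 1 - 1*2 = 1 - 2 = -1)
(4*j + A)*(-357) - 365 = (4*25 - 1)*(-357) - 365 = (100 - 1)*(-357) - 365 = 99*(-357) - 365 = -35343 - 365 = -35708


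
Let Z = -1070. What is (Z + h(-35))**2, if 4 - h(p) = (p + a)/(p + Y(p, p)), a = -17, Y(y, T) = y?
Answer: 1393976896/1225 ≈ 1.1379e+6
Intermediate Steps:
h(p) = 4 - (-17 + p)/(2*p) (h(p) = 4 - (p - 17)/(p + p) = 4 - (-17 + p)/(2*p))
(Z + h(-35))**2 = (-1070 + (1/2)*(17 + 7*(-35))/(-35))**2 = (-1070 + (1/2)*(-1/35)*(17 - 245))**2 = (-1070 + (1/2)*(-1/35)*(-228))**2 = (-1070 + 114/35)**2 = (-37336/35)**2 = 1393976896/1225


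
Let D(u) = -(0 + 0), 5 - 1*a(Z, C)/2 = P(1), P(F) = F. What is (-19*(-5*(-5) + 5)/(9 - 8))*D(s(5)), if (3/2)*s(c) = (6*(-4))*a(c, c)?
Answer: 0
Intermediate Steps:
a(Z, C) = 8 (a(Z, C) = 10 - 2*1 = 10 - 2 = 8)
s(c) = -128 (s(c) = 2*((6*(-4))*8)/3 = 2*(-24*8)/3 = (⅔)*(-192) = -128)
D(u) = 0 (D(u) = -1*0 = 0)
(-19*(-5*(-5) + 5)/(9 - 8))*D(s(5)) = -19*(-5*(-5) + 5)/(9 - 8)*0 = -19*(25 + 5)/1*0 = -570*0 = 0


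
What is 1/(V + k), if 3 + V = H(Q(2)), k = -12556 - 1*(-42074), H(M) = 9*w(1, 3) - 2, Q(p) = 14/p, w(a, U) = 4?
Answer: 1/29549 ≈ 3.3842e-5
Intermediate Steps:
H(M) = 34 (H(M) = 9*4 - 2 = 36 - 2 = 34)
k = 29518 (k = -12556 + 42074 = 29518)
V = 31 (V = -3 + 34 = 31)
1/(V + k) = 1/(31 + 29518) = 1/29549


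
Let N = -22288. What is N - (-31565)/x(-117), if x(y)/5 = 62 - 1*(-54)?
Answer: -2579095/116 ≈ -22234.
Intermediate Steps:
x(y) = 580 (x(y) = 5*(62 - 1*(-54)) = 5*(62 + 54) = 5*116 = 580)
N - (-31565)/x(-117) = -22288 - (-31565)/580 = -22288 - 1*(-6313/116) = -22288 + 6313/116 = -2579095/116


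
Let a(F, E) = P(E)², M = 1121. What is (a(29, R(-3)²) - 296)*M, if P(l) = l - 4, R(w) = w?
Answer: -303791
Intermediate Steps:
P(l) = -4 + l
a(F, E) = (-4 + E)²
(a(29, R(-3)²) - 296)*M = ((-4 + (-3)²)² - 296)*1121 = ((-4 + 9)² - 296)*1121 = (5² - 296)*1121 = (25 - 296)*1121 = -271*1121 = -303791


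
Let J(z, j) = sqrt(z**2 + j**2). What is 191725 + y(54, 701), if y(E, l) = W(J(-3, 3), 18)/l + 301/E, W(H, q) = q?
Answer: 7257770123/37854 ≈ 1.9173e+5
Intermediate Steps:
J(z, j) = sqrt(j**2 + z**2)
y(E, l) = 18/l + 301/E
191725 + y(54, 701) = 191725 + (18/701 + 301/54) = 191725 + 211973/37854 = 7257770123/37854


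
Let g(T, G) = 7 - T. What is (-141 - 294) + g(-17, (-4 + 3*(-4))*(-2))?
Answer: -411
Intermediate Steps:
(-141 - 294) + g(-17, (-4 + 3*(-4))*(-2)) = (-141 - 294) + (7 - 1*(-17)) = -435 + (7 + 17) = -435 + 24 = -411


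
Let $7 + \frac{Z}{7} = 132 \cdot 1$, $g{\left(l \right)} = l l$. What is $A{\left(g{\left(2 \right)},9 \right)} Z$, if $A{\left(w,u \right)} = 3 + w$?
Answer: $6125$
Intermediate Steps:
$g{\left(l \right)} = l^{2}$
$Z = 875$ ($Z = -49 + 7 \cdot 132 \cdot 1 = -49 + 7 \cdot 132 = -49 + 924 = 875$)
$A{\left(g{\left(2 \right)},9 \right)} Z = \left(3 + 2^{2}\right) 875 = \left(3 + 4\right) 875 = 7 \cdot 875 = 6125$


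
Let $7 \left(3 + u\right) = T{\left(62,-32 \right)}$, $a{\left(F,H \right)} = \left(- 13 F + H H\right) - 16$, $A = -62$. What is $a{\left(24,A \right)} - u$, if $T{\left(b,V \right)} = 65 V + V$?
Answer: $\frac{26745}{7} \approx 3820.7$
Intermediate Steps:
$a{\left(F,H \right)} = -16 + H^{2} - 13 F$ ($a{\left(F,H \right)} = \left(- 13 F + H^{2}\right) - 16 = \left(H^{2} - 13 F\right) - 16 = -16 + H^{2} - 13 F$)
$T{\left(b,V \right)} = 66 V$
$u = - \frac{2133}{7}$ ($u = -3 + \frac{66 \left(-32\right)}{7} = -3 + \frac{1}{7} \left(-2112\right) = -3 - \frac{2112}{7} = - \frac{2133}{7} \approx -304.71$)
$a{\left(24,A \right)} - u = \left(-16 + \left(-62\right)^{2} - 312\right) - - \frac{2133}{7} = \left(-16 + 3844 - 312\right) + \frac{2133}{7} = 3516 + \frac{2133}{7} = \frac{26745}{7}$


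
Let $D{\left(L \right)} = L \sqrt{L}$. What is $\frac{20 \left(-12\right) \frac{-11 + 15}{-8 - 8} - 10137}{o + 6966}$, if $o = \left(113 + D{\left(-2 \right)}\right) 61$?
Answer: $- \frac{46552381}{64033883} - \frac{409798 i \sqrt{2}}{64033883} \approx -0.727 - 0.0090505 i$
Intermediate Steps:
$D{\left(L \right)} = L^{\frac{3}{2}}$
$o = 6893 - 122 i \sqrt{2}$ ($o = \left(113 + \left(-2\right)^{\frac{3}{2}}\right) 61 = \left(113 - 2 i \sqrt{2}\right) 61 = 6893 - 122 i \sqrt{2} \approx 6893.0 - 172.53 i$)
$\frac{20 \left(-12\right) \frac{-11 + 15}{-8 - 8} - 10137}{o + 6966} = \frac{20 \left(-12\right) \frac{-11 + 15}{-8 - 8} - 10137}{\left(6893 - 122 i \sqrt{2}\right) + 6966} = \frac{- 240 \frac{4}{-16} - 10137}{13859 - 122 i \sqrt{2}} = \frac{- 240 \cdot 4 \left(- \frac{1}{16}\right) - 10137}{13859 - 122 i \sqrt{2}} = \frac{\left(-240\right) \left(- \frac{1}{4}\right) - 10137}{13859 - 122 i \sqrt{2}} = \frac{60 - 10137}{13859 - 122 i \sqrt{2}} = - \frac{10077}{13859 - 122 i \sqrt{2}}$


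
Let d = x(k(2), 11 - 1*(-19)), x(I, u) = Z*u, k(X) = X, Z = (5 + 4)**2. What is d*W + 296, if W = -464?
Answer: -1127224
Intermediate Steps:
Z = 81 (Z = 9**2 = 81)
x(I, u) = 81*u
d = 2430 (d = 81*(11 - 1*(-19)) = 81*(11 + 19) = 81*30 = 2430)
d*W + 296 = 2430*(-464) + 296 = -1127520 + 296 = -1127224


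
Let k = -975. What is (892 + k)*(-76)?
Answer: 6308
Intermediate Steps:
(892 + k)*(-76) = (892 - 975)*(-76) = -83*(-76) = 6308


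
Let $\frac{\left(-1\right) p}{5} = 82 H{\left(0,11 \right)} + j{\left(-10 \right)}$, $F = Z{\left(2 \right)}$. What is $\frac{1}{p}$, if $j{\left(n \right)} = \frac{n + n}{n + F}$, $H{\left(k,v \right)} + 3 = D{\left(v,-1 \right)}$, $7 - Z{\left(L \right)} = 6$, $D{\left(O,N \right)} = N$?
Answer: $\frac{9}{14660} \approx 0.00061392$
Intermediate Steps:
$Z{\left(L \right)} = 1$ ($Z{\left(L \right)} = 7 - 6 = 1$)
$F = 1$
$H{\left(k,v \right)} = -4$ ($H{\left(k,v \right)} = -3 - 1 = -4$)
$j{\left(n \right)} = \frac{2 n}{1 + n}$ ($j{\left(n \right)} = \frac{n + n}{n + 1} = \frac{2 n}{1 + n}$)
$p = \frac{14660}{9}$ ($p = - 5 \left(82 \left(-4\right) + 2 \left(-10\right) \frac{1}{1 - 10}\right) = - 5 \left(-328 + 2 \left(-10\right) \frac{1}{-9}\right) = - 5 \left(-328 + 2 \left(-10\right) \left(- \frac{1}{9}\right)\right) = - 5 \left(-328 + \frac{20}{9}\right) = \left(-5\right) \left(- \frac{2932}{9}\right) = \frac{14660}{9} \approx 1628.9$)
$\frac{1}{p} = \frac{1}{\frac{14660}{9}} = \frac{9}{14660}$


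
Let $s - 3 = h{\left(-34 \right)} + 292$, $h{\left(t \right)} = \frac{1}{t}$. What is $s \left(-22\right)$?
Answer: $- \frac{110319}{17} \approx -6489.4$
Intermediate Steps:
$s = \frac{10029}{34}$ ($s = 3 + \left(\frac{1}{-34} + 292\right) = 3 + \left(- \frac{1}{34} + 292\right) = 3 + \frac{9927}{34} = \frac{10029}{34} \approx 294.97$)
$s \left(-22\right) = \frac{10029}{34} \left(-22\right) = - \frac{110319}{17}$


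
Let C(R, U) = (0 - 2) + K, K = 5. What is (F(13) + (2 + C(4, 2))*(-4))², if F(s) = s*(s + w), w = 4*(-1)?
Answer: 9409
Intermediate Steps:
w = -4
C(R, U) = 3 (C(R, U) = (0 - 2) + 5 = -2 + 5 = 3)
F(s) = s*(-4 + s) (F(s) = s*(s - 4) = s*(-4 + s))
(F(13) + (2 + C(4, 2))*(-4))² = (13*(-4 + 13) + (2 + 3)*(-4))² = (13*9 + 5*(-4))² = (117 - 20)² = 97² = 9409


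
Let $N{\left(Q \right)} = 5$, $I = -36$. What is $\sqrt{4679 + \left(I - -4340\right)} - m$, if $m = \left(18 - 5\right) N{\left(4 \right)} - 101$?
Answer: $36 + \sqrt{8983} \approx 130.78$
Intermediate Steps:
$m = -36$ ($m = \left(18 - 5\right) 5 - 101 = 13 \cdot 5 - 101 = 65 - 101 = -36$)
$\sqrt{4679 + \left(I - -4340\right)} - m = \sqrt{4679 - -4304} - -36 = \sqrt{4679 + \left(-36 + 4340\right)} + 36 = \sqrt{4679 + 4304} + 36 = \sqrt{8983} + 36 = 36 + \sqrt{8983}$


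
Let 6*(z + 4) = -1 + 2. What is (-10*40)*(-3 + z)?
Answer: 8200/3 ≈ 2733.3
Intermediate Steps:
z = -23/6 (z = -4 + (-1 + 2)/6 = -4 + (1/6)*1 = -4 + 1/6 = -23/6 ≈ -3.8333)
(-10*40)*(-3 + z) = (-10*40)*(-3 - 23/6) = -400*(-41/6) = 8200/3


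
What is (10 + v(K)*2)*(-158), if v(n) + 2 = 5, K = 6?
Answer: -2528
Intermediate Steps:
v(n) = 3 (v(n) = -2 + 5 = 3)
(10 + v(K)*2)*(-158) = (10 + 3*2)*(-158) = (10 + 6)*(-158) = 16*(-158) = -2528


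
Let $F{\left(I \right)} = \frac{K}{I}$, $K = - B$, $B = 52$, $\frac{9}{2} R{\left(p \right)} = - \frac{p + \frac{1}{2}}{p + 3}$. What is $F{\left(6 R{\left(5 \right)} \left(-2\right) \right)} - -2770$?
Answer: $\frac{30158}{11} \approx 2741.6$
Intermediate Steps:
$R{\left(p \right)} = - \frac{2 \left(\frac{1}{2} + p\right)}{9 \left(3 + p\right)}$ ($R{\left(p \right)} = \frac{2 \left(- \frac{p + \frac{1}{2}}{p + 3}\right)}{9} = \frac{2 \left(- \frac{p + \frac{1}{2}}{3 + p}\right)}{9} = \frac{2 \left(- \frac{\frac{1}{2} + p}{3 + p}\right)}{9} = - \frac{2 \left(\frac{1}{2} + p\right)}{9 \left(3 + p\right)}$)
$K = -52$ ($K = \left(-1\right) 52 = -52$)
$F{\left(I \right)} = - \frac{52}{I}$
$F{\left(6 R{\left(5 \right)} \left(-2\right) \right)} - -2770 = - \frac{52}{6 \frac{-1 - 10}{9 \left(3 + 5\right)} \left(-2\right)} - -2770 = - \frac{52}{6 \frac{-1 - 10}{9 \cdot 8} \left(-2\right)} + 2770 = - \frac{52}{6 \cdot \frac{1}{9} \cdot \frac{1}{8} \left(-11\right) \left(-2\right)} + 2770 = - \frac{52}{6 \left(- \frac{11}{72}\right) \left(-2\right)} + 2770 = - \frac{52}{\left(- \frac{11}{12}\right) \left(-2\right)} + 2770 = - \frac{52}{\frac{11}{6}} + 2770 = \left(-52\right) \frac{6}{11} + 2770 = - \frac{312}{11} + 2770 = \frac{30158}{11}$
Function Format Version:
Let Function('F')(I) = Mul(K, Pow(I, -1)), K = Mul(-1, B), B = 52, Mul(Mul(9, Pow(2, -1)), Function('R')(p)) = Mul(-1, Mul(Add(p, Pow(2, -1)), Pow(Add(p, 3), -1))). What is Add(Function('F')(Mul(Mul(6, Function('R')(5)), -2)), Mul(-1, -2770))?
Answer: Rational(30158, 11) ≈ 2741.6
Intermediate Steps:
Function('R')(p) = Mul(Rational(-2, 9), Pow(Add(3, p), -1), Add(Rational(1, 2), p)) (Function('R')(p) = Mul(Rational(2, 9), Mul(-1, Mul(Add(p, Pow(2, -1)), Pow(Add(p, 3), -1)))) = Mul(Rational(2, 9), Mul(-1, Mul(Add(p, Rational(1, 2)), Pow(Add(3, p), -1)))) = Mul(Rational(2, 9), Mul(-1, Mul(Add(Rational(1, 2), p), Pow(Add(3, p), -1)))) = Mul(Rational(2, 9), Mul(-1, Mul(Pow(Add(3, p), -1), Add(Rational(1, 2), p)))) = Mul(Rational(2, 9), Mul(-1, Pow(Add(3, p), -1), Add(Rational(1, 2), p))) = Mul(Rational(-2, 9), Pow(Add(3, p), -1), Add(Rational(1, 2), p)))
K = -52 (K = Mul(-1, 52) = -52)
Function('F')(I) = Mul(-52, Pow(I, -1))
Add(Function('F')(Mul(Mul(6, Function('R')(5)), -2)), Mul(-1, -2770)) = Add(Mul(-52, Pow(Mul(Mul(6, Mul(Rational(1, 9), Pow(Add(3, 5), -1), Add(-1, Mul(-2, 5)))), -2), -1)), Mul(-1, -2770)) = Add(Mul(-52, Pow(Mul(Mul(6, Mul(Rational(1, 9), Pow(8, -1), Add(-1, -10))), -2), -1)), 2770) = Add(Mul(-52, Pow(Mul(Mul(6, Mul(Rational(1, 9), Rational(1, 8), -11)), -2), -1)), 2770) = Add(Mul(-52, Pow(Mul(Mul(6, Rational(-11, 72)), -2), -1)), 2770) = Add(Mul(-52, Pow(Mul(Rational(-11, 12), -2), -1)), 2770) = Add(Mul(-52, Pow(Rational(11, 6), -1)), 2770) = Add(Mul(-52, Rational(6, 11)), 2770) = Add(Rational(-312, 11), 2770) = Rational(30158, 11)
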